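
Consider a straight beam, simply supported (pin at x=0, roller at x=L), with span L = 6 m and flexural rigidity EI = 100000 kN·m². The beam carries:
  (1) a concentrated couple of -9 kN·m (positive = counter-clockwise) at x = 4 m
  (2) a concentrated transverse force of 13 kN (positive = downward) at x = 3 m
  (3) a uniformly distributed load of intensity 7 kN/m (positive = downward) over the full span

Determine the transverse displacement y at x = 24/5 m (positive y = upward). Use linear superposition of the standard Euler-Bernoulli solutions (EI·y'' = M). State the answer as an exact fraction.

y(24/5) = -124191/125000000 m

Load 1 — applied couple M₀=-9 kN·m at a=4 m (b=L-a=2):
  y_1 = (M₀x³/(6L)-M₀(x-a)²/2+C₁x)/EI  [x>a] with C₁=M₀(3b²-L²)/(6L)=6 = ((-9)·(24/5)³/(6·6)-(-9)·((24/5)-4)²/2+6·(24/5))/100000 = 63/1562500 m
Load 2 — point force P=13 kN at a=3 m (b=L-a=3):
  y_2 = -Pa(L-x)(2Lx-a²-x²)/(6LEI)  [x>a] = -13·3·(6-(24/5))·(2·6·(24/5)-3²-(24/5)²)/(6·6·100000) = -8307/25000000 m
Load 3 — uniform load w=7 kN/m over full span:
  y_3 = -wx(L³-2Lx²+x³)/(24EI) = -7·(24/5)·(6³-2·6·(24/5)²+(24/5)³)/(24·100000) = -5481/7812500 m
Superposition: y = Σ y_i = -124191/125000000 m ≈ -0.000994 m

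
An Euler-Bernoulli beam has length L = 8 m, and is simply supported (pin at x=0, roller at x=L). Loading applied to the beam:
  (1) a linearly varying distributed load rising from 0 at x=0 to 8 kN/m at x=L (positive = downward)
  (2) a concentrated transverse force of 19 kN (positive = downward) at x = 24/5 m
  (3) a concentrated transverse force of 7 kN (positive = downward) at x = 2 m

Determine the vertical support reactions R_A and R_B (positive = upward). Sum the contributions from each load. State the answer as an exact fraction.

R_A = 1411/60 kN, R_B = 2069/60 kN

Load 1 — triangular load w₀=8 kN/m (0→w₀ over full span):
  R_A = w₀L/6 = 8·8/6 = 32/3 kN
  R_B = w₀L/3 = 8·8/3 = 64/3 kN
Load 2 — point force P=19 kN at a=24/5 m (b=L-a=16/5):
  R_A = Pb/L = 19·(16/5)/8 = 38/5 kN
  R_B = Pa/L = 19·(24/5)/8 = 57/5 kN
Load 3 — point force P=7 kN at a=2 m (b=L-a=6):
  R_A = Pb/L = 7·6/8 = 21/4 kN
  R_B = Pa/L = 7·2/8 = 7/4 kN
Superposition: R_A = 1411/60 kN, R_B = 2069/60 kN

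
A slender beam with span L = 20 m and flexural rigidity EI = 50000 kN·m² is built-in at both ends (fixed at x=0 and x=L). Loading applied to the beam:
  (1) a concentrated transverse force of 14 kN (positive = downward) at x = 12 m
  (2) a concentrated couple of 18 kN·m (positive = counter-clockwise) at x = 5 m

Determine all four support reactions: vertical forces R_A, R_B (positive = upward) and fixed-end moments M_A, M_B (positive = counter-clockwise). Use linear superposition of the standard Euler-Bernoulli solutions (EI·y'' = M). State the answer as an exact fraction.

Load 1 — point force P=14 kN at a=12 m (b=L-a=8):
  R_A = Pb²(3a+b)/L³ = 14·8²·(3·12+8)/20³ = 616/125 kN
  M_A = Pab²/L² = 14·12·8²/20² = 672/25 kN·m
  R_B = Pa²(a+3b)/L³ = 14·12²·(12+3·8)/20³ = 1134/125 kN
  M_B = -Pa²b/L² = -14·12²·8/20² = -1008/25 kN·m
Load 2 — applied couple M₀=18 kN·m at a=5 m (b=L-a=15):
  R_A = 6M₀ab/L³ = 6·18·5·15/20³ = 81/80 kN
  M_A = M₀b(2a-b)/L² = 18·15·(2·5-15)/20² = -27/8 kN·m
  R_B = -6M₀ab/L³ = -6·18·5·15/20³ = -81/80 kN
  M_B = M₀a(2b-a)/L² = 18·5·(2·15-5)/20² = 45/8 kN·m
Superposition: R_A = 11881/2000 kN, M_A = 4701/200 kN·m, R_B = 16119/2000 kN, M_B = -6939/200 kN·m

R_A = 11881/2000 kN, M_A = 4701/200 kN·m, R_B = 16119/2000 kN, M_B = -6939/200 kN·m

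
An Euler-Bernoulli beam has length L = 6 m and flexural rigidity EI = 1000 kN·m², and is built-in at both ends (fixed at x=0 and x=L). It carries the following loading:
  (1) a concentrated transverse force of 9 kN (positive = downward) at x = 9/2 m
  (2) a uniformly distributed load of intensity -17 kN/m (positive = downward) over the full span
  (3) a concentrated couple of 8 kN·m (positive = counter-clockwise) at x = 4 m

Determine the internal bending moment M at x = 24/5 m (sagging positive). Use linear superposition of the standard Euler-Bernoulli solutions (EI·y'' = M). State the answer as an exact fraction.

M(24/5) = 3421/2400 kN·m

Load 1 — point force P=9 kN at a=9/2 m (b=L-a=3/2):
  M_1 = Pa²(a+3b)(L-x)/L³ - Pa²b/L²  [x>a] = 9·(9/2)²·((9/2)+3·(3/2))·(6-(24/5))/6³ - 9·(9/2)²·(3/2)/6² = 243/160 kN·m
Load 2 — uniform load w=-17 kN/m over full span:
  M_2 = wLx/2 - wL²/12 - wx²/2 = (-17)·6·(24/5)/2 - (-17)·6²/12 - (-17)·(24/5)²/2 = 51/25 kN·m
Load 3 — applied couple M₀=8 kN·m at a=4 m (b=L-a=2):
  M_3 = R_Ax - M_A - M₀  [x>a] with R_A=16/9, M_A=8/3 = (16/9)·(24/5) - (8/3) - 8 = -32/15 kN·m
Superposition: M = Σ M_i = 3421/2400 kN·m ≈ 1.425417 kN·m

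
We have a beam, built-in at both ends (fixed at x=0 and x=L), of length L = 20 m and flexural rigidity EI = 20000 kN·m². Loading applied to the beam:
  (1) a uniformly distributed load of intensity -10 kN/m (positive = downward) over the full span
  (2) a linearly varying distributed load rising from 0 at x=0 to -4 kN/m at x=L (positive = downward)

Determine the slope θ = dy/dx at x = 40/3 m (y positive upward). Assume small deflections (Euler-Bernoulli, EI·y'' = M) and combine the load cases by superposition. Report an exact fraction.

θ(40/3) = -178/6075 rad

Load 1 — uniform load w=-10 kN/m over full span:
  θ_1 = -wx(L-x)(L-2x)/(12EI) = -(-10)·(40/3)·(20-(40/3))·(20-2·(40/3))/(12·20000) = -2/81 rad
Load 2 — triangular load w₀=-4 kN/m (0→w₀ over full span):
  θ_2 = -w₀(2x(L-x)(L-2x)(x+2L)+x²(L-x)²)/(120LEI) = -(-4)·(2·(40/3)·(20-(40/3))·(20-2·(40/3))·((40/3)+2·20)+(40/3)²·(20-(40/3))²)/(120·20·20000) = -28/6075 rad
Superposition: θ = Σ θ_i = -178/6075 rad ≈ -0.029300 rad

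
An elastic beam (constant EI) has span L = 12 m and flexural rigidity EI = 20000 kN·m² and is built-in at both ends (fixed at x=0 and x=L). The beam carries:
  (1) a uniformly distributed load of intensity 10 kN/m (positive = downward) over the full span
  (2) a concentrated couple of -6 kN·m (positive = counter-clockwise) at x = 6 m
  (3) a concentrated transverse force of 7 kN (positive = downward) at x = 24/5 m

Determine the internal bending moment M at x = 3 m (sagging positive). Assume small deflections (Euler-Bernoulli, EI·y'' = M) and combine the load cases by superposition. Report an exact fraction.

M(3) = 7881/500 kN·m

Load 1 — uniform load w=10 kN/m over full span:
  M_1 = wLx/2 - wL²/12 - wx²/2 = 10·12·3/2 - 10·12²/12 - 10·3²/2 = 15 kN·m
Load 2 — applied couple M₀=-6 kN·m at a=6 m (b=L-a=6):
  M_2 = R_Ax - M_A  [x≤a] with R_A=-3/4, M_A=-3/2 = (-3/4)·3 - (-3/2) = -3/4 kN·m
Load 3 — point force P=7 kN at a=24/5 m (b=L-a=36/5):
  M_3 = Pb²(3a+b)x/L³ - Pab²/L²  [x≤a] = 7·(36/5)²·(3·(24/5)+(36/5))·3/12³ - 7·(24/5)·(36/5)²/12² = 189/125 kN·m
Superposition: M = Σ M_i = 7881/500 kN·m ≈ 15.762000 kN·m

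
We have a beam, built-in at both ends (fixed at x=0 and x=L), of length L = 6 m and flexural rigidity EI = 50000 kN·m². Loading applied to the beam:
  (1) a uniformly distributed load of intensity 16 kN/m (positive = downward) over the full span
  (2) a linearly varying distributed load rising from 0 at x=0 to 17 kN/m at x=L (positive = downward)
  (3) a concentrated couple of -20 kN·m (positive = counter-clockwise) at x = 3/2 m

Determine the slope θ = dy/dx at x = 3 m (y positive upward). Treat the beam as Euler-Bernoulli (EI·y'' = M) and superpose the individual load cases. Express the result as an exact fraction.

Load 1 — uniform load w=16 kN/m over full span:
  θ_1 = -wx(L-x)(L-2x)/(12EI) = -16·3·(6-3)·(6-2·3)/(12·50000) = 0 rad
Load 2 — triangular load w₀=17 kN/m (0→w₀ over full span):
  θ_2 = -w₀(2x(L-x)(L-2x)(x+2L)+x²(L-x)²)/(120LEI) = -17·(2·3·(6-3)·(6-2·3)·(3+2·6)+3²·(6-3)²)/(120·6·50000) = -153/4000000 rad
Load 3 — applied couple M₀=-20 kN·m at a=3/2 m (b=L-a=9/2):
  θ_3 = (R_Ax²/2 - M_Ax - M₀(x-a))/EI  [x>a] with R_A=-15/4, M_A=15/4 = ((-15/4)·3²/2 - (15/4)·3 - (-20)·(3-(3/2)))/50000 = 3/80000 rad
Superposition: θ = Σ θ_i = -3/4000000 rad ≈ -0.000001 rad

θ(3) = -3/4000000 rad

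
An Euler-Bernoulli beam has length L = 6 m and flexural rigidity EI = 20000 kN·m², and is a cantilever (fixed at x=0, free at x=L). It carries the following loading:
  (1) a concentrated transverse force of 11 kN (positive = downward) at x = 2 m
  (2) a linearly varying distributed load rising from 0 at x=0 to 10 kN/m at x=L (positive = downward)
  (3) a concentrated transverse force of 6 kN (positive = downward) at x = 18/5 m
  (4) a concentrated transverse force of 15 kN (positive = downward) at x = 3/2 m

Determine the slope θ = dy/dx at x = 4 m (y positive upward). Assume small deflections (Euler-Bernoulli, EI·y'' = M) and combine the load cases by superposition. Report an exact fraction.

Load 1 — point force P=11 kN at a=2 m (b=L-a=4):
  θ_1 = -Pa²/(2EI)  [x>a] = -11·2²/(2·20000) = -11/10000 rad
Load 2 — triangular load w₀=10 kN/m (0→w₀ over full span):
  θ_2 = (w₀Lx²/4-w₀L²x/3-w₀x⁴/(24L))/EI = (10·6·4²/4-10·6²·4/3-10·4⁴/(24·6))/20000 = -29/2250 rad
Load 3 — point force P=6 kN at a=18/5 m (b=L-a=12/5):
  θ_3 = -Pa²/(2EI)  [x>a] = -6·(18/5)²/(2·20000) = -243/125000 rad
Load 4 — point force P=15 kN at a=3/2 m (b=L-a=9/2):
  θ_4 = -Pa²/(2EI)  [x>a] = -15·(3/2)²/(2·20000) = -27/32000 rad
Superposition: θ = Σ θ_i = -603959/36000000 rad ≈ -0.016777 rad

θ(4) = -603959/36000000 rad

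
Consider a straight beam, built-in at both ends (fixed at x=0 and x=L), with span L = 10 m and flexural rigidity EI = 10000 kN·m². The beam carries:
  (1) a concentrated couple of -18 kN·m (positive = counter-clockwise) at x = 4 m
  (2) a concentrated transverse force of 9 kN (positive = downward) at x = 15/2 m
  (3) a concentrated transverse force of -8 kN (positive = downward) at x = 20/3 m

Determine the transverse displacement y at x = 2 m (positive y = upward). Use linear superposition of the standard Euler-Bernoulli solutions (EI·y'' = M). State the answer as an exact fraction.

Load 1 — applied couple M₀=-18 kN·m at a=4 m (b=L-a=6):
  y_1 = (R_Ax³/6 - M_Ax²/2)/EI  [x≤a] with R_A=-324/125, M_A=-54/25 = ((-324/125)·2³/6 - (-54/25)·2²/2)/10000 = 27/312500 m
Load 2 — point force P=9 kN at a=15/2 m (b=L-a=5/2):
  y_2 = -Pb²x²(3aL-(3a+b)x)/(6L³EI)  [x≤a] = -9·(5/2)²·2²·(3·(15/2)·10-(3·(15/2)+(5/2))·2)/(6·10³·10000) = -21/32000 m
Load 3 — point force P=-8 kN at a=20/3 m (b=L-a=10/3):
  y_3 = -Pb²x²(3aL-(3a+b)x)/(6L³EI)  [x≤a] = -(-8)·(10/3)²·2²·(3·(20/3)·10-(3·(20/3)+(10/3))·2)/(6·10³·10000) = 46/50625 m
Superposition: y = Σ y_i = 548843/1620000000 m ≈ 0.000339 m

y(2) = 548843/1620000000 m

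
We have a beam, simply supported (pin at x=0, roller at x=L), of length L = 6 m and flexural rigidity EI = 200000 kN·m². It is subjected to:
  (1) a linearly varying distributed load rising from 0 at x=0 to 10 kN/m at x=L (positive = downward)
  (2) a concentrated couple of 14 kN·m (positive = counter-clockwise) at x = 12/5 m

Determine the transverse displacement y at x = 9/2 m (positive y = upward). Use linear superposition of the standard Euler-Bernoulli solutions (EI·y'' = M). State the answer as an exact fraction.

Load 1 — triangular load w₀=10 kN/m (0→w₀ over full span):
  y_1 = -w₀x(7L⁴-10L²x²+3x⁴)/(360LEI) = -10·(9/2)·(7·6⁴-10·6²·(9/2)²+3·(9/2)⁴)/(360·6·200000) = -3213/10240000 m
Load 2 — applied couple M₀=14 kN·m at a=12/5 m (b=L-a=18/5):
  y_2 = (M₀x³/(6L)-M₀(x-a)²/2+C₁x)/EI  [x>a] with C₁=M₀(3b²-L²)/(6L)=28/25 = (14·(9/2)³/(6·6)-14·((9/2)-(12/5))²/2+(28/25)·(9/2))/200000 = 3843/80000000 m
Superposition: y = Σ y_i = -340137/1280000000 m ≈ -0.000266 m

y(9/2) = -340137/1280000000 m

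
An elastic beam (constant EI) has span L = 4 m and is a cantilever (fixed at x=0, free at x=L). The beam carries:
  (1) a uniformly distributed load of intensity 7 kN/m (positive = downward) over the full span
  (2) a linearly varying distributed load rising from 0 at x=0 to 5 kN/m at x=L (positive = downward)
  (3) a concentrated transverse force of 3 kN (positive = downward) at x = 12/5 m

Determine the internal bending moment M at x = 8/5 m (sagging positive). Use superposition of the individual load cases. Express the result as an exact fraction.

M(8/5) = -852/25 kN·m

Load 1 — uniform load w=7 kN/m over full span:
  M_1 = -w(L-x)²/2 = -7·(4-(8/5))²/2 = -504/25 kN·m
Load 2 — triangular load w₀=5 kN/m (0→w₀ over full span):
  M_2 = w₀Lx/2 - w₀L²/3 - w₀x³/(6L) = 5·4·(8/5)/2 - 5·4²/3 - 5·(8/5)³/(6·4) = -288/25 kN·m
Load 3 — point force P=3 kN at a=12/5 m (b=L-a=8/5):
  M_3 = -P(a-x)  [x≤a] = -3·((12/5)-(8/5)) = -12/5 kN·m
Superposition: M = Σ M_i = -852/25 kN·m ≈ -34.080000 kN·m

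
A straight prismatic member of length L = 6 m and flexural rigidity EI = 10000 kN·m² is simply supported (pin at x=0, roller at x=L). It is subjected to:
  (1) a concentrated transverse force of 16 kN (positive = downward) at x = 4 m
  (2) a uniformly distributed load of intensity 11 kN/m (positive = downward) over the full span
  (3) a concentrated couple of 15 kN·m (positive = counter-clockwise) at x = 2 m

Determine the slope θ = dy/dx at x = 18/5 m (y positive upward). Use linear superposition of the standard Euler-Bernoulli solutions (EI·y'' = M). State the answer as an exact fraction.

Load 1 — point force P=16 kN at a=4 m (b=L-a=2):
  θ_1 = -Pb(L²-b²-3x²)/(6LEI)  [x≤a] = -16·2·(6²-2²-3·(18/5)²)/(6·6·10000) = 86/140625 rad
Load 2 — uniform load w=11 kN/m over full span:
  θ_2 = -w(L³-6Lx²+4x³)/(24EI) = -11·(6³-6·6·(18/5)²+4·(18/5)³)/(24·10000) = 3663/1250000 rad
Load 3 — applied couple M₀=15 kN·m at a=2 m (b=L-a=4):
  θ_3 = (M₀x²/(2L)-M₀(x-a)+C₁)/EI  [x>a] with C₁=M₀(3b²-L²)/(6L)=5 = (15·(18/5)²/(2·6)-15·((18/5)-2)+5)/10000 = -7/25000 rad
Superposition: θ = Σ θ_i = 36697/11250000 rad ≈ 0.003262 rad

θ(18/5) = 36697/11250000 rad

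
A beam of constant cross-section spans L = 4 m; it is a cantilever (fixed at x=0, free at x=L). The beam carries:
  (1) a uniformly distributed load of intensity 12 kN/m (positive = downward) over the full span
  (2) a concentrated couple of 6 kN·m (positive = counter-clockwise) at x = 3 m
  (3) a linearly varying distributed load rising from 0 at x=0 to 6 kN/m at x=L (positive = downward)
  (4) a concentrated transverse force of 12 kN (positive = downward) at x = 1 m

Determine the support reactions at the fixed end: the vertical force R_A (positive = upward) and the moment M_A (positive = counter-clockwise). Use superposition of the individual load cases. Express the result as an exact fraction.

Load 1 — uniform load w=12 kN/m over full span:
  R_A = wL = 12·4 = 48 kN
  M_A = wL²/2 = 12·4²/2 = 96 kN·m
Load 2 — applied couple M₀=6 kN·m at a=3 m (b=L-a=1):
  R_A = 0 kN
  M_A = -M₀ = -6 kN·m
Load 3 — triangular load w₀=6 kN/m (0→w₀ over full span):
  R_A = w₀L/2 = 6·4/2 = 12 kN
  M_A = w₀L²/3 = 6·4²/3 = 32 kN·m
Load 4 — point force P=12 kN at a=1 m (b=L-a=3):
  R_A = P = 12 kN
  M_A = Pa = 12·1 = 12 kN·m
Superposition: R_A = 72 kN, M_A = 134 kN·m

R_A = 72 kN, M_A = 134 kN·m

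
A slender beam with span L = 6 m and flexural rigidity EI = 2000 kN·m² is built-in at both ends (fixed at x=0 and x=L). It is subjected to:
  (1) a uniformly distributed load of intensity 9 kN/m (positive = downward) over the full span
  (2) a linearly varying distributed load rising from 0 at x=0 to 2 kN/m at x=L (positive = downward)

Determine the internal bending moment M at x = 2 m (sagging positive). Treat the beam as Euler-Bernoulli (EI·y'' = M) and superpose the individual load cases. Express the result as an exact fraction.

M(2) = 439/45 kN·m

Load 1 — uniform load w=9 kN/m over full span:
  M_1 = wLx/2 - wL²/12 - wx²/2 = 9·6·2/2 - 9·6²/12 - 9·2²/2 = 9 kN·m
Load 2 — triangular load w₀=2 kN/m (0→w₀ over full span):
  M_2 = 3w₀Lx/20 - w₀L²/30 - w₀x³/(6L) = 3·2·6·2/20 - 2·6²/30 - 2·2³/(6·6) = 34/45 kN·m
Superposition: M = Σ M_i = 439/45 kN·m ≈ 9.755556 kN·m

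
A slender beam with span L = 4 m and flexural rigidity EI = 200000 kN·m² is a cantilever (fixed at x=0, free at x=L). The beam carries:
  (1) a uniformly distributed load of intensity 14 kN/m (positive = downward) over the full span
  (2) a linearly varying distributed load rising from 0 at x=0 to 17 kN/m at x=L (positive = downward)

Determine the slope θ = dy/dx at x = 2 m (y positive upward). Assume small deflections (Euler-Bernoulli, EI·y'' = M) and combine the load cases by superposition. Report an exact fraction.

θ(2) = -1481/1200000 rad

Load 1 — uniform load w=14 kN/m over full span:
  θ_1 = -wx(x²-3Lx+3L²)/(6EI) = -14·2·(2²-3·4·2+3·4²)/(6·200000) = -49/75000 rad
Load 2 — triangular load w₀=17 kN/m (0→w₀ over full span):
  θ_2 = (w₀Lx²/4-w₀L²x/3-w₀x⁴/(24L))/EI = (17·4·2²/4-17·4²·2/3-17·2⁴/(24·4))/200000 = -697/1200000 rad
Superposition: θ = Σ θ_i = -1481/1200000 rad ≈ -0.001234 rad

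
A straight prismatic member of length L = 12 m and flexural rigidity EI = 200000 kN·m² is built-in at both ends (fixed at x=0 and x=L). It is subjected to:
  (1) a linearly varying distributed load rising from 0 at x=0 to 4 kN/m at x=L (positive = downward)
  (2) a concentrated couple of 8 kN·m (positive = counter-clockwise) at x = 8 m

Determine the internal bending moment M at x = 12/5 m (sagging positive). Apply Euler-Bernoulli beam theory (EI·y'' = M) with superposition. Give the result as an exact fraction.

Load 1 — triangular load w₀=4 kN/m (0→w₀ over full span):
  M_1 = 3w₀Lx/20 - w₀L²/30 - w₀x³/(6L) = 3·4·12·(12/5)/20 - 4·12²/30 - 4·(12/5)³/(6·12) = -336/125 kN·m
Load 2 — applied couple M₀=8 kN·m at a=8 m (b=L-a=4):
  M_2 = R_Ax - M_A  [x≤a] with R_A=8/9, M_A=8/3 = (8/9)·(12/5) - (8/3) = -8/15 kN·m
Superposition: M = Σ M_i = -1208/375 kN·m ≈ -3.221333 kN·m

M(12/5) = -1208/375 kN·m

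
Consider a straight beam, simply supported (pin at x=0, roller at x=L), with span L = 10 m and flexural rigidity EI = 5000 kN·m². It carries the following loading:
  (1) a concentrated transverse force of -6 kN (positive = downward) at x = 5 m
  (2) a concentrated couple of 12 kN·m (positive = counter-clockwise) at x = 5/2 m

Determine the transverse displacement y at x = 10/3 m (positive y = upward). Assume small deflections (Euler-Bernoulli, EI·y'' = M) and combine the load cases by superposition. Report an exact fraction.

y(10/3) = 7/225 m

Load 1 — point force P=-6 kN at a=5 m (b=L-a=5):
  y_1 = -Pbx(L²-b²-x²)/(6LEI)  [x≤a] = -(-6)·5·(10/3)·(10²-5²-(10/3)²)/(6·10·5000) = 23/1080 m
Load 2 — applied couple M₀=12 kN·m at a=5/2 m (b=L-a=15/2):
  y_2 = (M₀x³/(6L)-M₀(x-a)²/2+C₁x)/EI  [x>a] with C₁=M₀(3b²-L²)/(6L)=55/4 = (12·(10/3)³/(6·10)-12·((10/3)-(5/2))²/2+(55/4)·(10/3))/5000 = 53/5400 m
Superposition: y = Σ y_i = 7/225 m ≈ 0.031111 m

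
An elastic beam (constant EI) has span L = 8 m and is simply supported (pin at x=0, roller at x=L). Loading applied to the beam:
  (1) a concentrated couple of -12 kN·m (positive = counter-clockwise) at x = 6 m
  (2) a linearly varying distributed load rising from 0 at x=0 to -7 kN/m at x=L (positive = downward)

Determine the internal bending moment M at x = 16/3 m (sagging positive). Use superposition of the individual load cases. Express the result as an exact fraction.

M(16/3) = -2888/81 kN·m

Load 1 — applied couple M₀=-12 kN·m at a=6 m (b=L-a=2):
  M_1 = M₀x/L  [x≤a] = (-12)·(16/3)/8 = -8 kN·m
Load 2 — triangular load w₀=-7 kN/m (0→w₀ over full span):
  M_2 = w₀Lx/6 - w₀x³/(6L) = (-7)·8·(16/3)/6 - (-7)·(16/3)³/(6·8) = -2240/81 kN·m
Superposition: M = Σ M_i = -2888/81 kN·m ≈ -35.654321 kN·m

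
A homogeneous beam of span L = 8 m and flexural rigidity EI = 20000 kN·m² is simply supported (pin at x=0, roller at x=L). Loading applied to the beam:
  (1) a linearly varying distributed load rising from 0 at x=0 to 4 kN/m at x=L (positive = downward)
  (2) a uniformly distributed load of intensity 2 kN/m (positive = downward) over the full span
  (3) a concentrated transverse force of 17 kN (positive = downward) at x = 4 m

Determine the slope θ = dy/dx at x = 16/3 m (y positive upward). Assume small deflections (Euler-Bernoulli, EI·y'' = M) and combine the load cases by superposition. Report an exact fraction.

θ(16/3) = 23539/6075000 rad

Load 1 — triangular load w₀=4 kN/m (0→w₀ over full span):
  θ_1 = -w₀(7L⁴-30L²x²+15x⁴)/(360LEI) = -4·(7·8⁴-30·8²·(16/3)²+15·(16/3)⁴)/(360·8·20000) = 728/759375 rad
Load 2 — uniform load w=2 kN/m over full span:
  θ_2 = -w(L³-6Lx²+4x³)/(24EI) = -2·(8³-6·8·(16/3)²+4·(16/3)³)/(24·20000) = 52/50625 rad
Load 3 — point force P=17 kN at a=4 m (b=L-a=4):
  θ_3 = -Pa(2L²-6Lx+3x²+a²)/(6LEI)  [x>a] = -17·4·(2·8²-6·8·(16/3)+3·(16/3)²+4²)/(6·8·20000) = 17/9000 rad
Superposition: θ = Σ θ_i = 23539/6075000 rad ≈ 0.003875 rad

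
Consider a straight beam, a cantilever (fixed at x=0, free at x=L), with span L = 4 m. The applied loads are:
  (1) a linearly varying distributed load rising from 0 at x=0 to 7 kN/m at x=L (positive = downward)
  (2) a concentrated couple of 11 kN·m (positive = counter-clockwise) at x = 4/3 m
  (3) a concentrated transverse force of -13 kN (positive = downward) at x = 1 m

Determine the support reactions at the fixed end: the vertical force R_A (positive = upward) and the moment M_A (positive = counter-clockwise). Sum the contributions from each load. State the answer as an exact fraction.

Load 1 — triangular load w₀=7 kN/m (0→w₀ over full span):
  R_A = w₀L/2 = 7·4/2 = 14 kN
  M_A = w₀L²/3 = 7·4²/3 = 112/3 kN·m
Load 2 — applied couple M₀=11 kN·m at a=4/3 m (b=L-a=8/3):
  R_A = 0 kN
  M_A = -M₀ = -11 kN·m
Load 3 — point force P=-13 kN at a=1 m (b=L-a=3):
  R_A = P = (-13) = -13 kN
  M_A = Pa = (-13)·1 = -13 kN·m
Superposition: R_A = 1 kN, M_A = 40/3 kN·m

R_A = 1 kN, M_A = 40/3 kN·m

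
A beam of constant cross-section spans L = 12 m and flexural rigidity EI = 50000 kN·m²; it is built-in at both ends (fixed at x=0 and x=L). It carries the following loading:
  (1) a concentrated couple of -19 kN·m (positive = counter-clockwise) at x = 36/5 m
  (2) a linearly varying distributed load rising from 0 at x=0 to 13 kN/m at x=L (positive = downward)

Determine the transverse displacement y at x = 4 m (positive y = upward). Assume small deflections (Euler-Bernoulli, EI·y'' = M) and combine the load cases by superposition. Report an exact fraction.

Load 1 — applied couple M₀=-19 kN·m at a=36/5 m (b=L-a=24/5):
  y_1 = (R_Ax³/6 - M_Ax²/2)/EI  [x≤a] with R_A=-57/25, M_A=-152/25 = ((-57/25)·4³/6 - (-152/25)·4²/2)/50000 = 38/78125 m
Load 2 — triangular load w₀=13 kN/m (0→w₀ over full span):
  y_2 = -w₀x²(L-x)²(x+2L)/(120LEI) = -13·4²·(12-4)²·(4+2·12)/(120·12·50000) = -728/140625 m
Superposition: y = Σ y_i = -3298/703125 m ≈ -0.004690 m

y(4) = -3298/703125 m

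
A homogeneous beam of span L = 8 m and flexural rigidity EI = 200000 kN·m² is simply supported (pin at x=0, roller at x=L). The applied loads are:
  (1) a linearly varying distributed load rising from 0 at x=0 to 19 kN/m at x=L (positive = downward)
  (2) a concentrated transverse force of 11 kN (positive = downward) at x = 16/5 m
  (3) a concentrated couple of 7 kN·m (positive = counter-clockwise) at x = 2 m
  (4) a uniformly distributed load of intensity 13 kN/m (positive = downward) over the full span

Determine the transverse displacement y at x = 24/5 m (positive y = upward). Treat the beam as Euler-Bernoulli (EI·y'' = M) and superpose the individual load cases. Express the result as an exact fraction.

Load 1 — triangular load w₀=19 kN/m (0→w₀ over full span):
  y_1 = -w₀x(7L⁴-10L²x²+3x⁴)/(360LEI) = -19·(24/5)·(7·8⁴-10·8²·(24/5)²+3·(24/5)⁴)/(360·8·200000) = -359936/146484375 m
Load 2 — point force P=11 kN at a=16/5 m (b=L-a=24/5):
  y_2 = -Pa(L-x)(2Lx-a²-x²)/(6LEI)  [x>a] = -11·(16/5)·(8-(24/5))·(2·8·(24/5)-(16/5)²-(24/5)²)/(6·8·200000) = -2992/5859375 m
Load 3 — applied couple M₀=7 kN·m at a=2 m (b=L-a=6):
  y_3 = (M₀x³/(6L)-M₀(x-a)²/2+C₁x)/EI  [x>a] with C₁=M₀(3b²-L²)/(6L)=77/12 = (7·(24/5)³/(6·8)-7·((24/5)-2)²/2+(77/12)·(24/5))/200000 = 609/6250000 m
Load 4 — uniform load w=13 kN/m over full span:
  y_4 = -wx(L³-2Lx²+x³)/(24EI) = -13·(24/5)·(8³-2·8·(24/5)²+(24/5)³)/(24·200000) = -6448/1953125 m
Superposition: y = Σ y_i = -4821667/781250000 m ≈ -0.006172 m

y(24/5) = -4821667/781250000 m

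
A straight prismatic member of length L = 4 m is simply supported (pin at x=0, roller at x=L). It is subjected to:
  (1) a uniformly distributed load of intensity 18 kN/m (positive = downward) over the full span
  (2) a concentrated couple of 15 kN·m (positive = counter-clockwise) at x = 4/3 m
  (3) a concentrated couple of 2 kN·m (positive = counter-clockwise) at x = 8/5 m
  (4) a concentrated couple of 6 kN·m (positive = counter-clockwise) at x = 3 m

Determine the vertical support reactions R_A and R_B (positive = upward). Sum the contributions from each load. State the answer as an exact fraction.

Load 1 — uniform load w=18 kN/m over full span:
  R_A = wL/2 = 18·4/2 = 36 kN
  R_B = wL/2 = 18·4/2 = 36 kN
Load 2 — applied couple M₀=15 kN·m at a=4/3 m (b=L-a=8/3):
  R_A = M₀/L = 15/4 kN
  R_B = -M₀/L = -15/4 kN
Load 3 — applied couple M₀=2 kN·m at a=8/5 m (b=L-a=12/5):
  R_A = M₀/L = 2/4 = 1/2 kN
  R_B = -M₀/L = -2/4 = -1/2 kN
Load 4 — applied couple M₀=6 kN·m at a=3 m (b=L-a=1):
  R_A = M₀/L = 6/4 = 3/2 kN
  R_B = -M₀/L = -6/4 = -3/2 kN
Superposition: R_A = 167/4 kN, R_B = 121/4 kN

R_A = 167/4 kN, R_B = 121/4 kN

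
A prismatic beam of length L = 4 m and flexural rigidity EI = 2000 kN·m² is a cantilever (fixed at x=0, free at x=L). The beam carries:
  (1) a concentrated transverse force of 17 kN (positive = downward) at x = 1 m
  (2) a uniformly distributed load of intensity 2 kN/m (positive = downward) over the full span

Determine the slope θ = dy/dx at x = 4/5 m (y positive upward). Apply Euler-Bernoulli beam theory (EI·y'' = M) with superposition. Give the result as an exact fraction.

Load 1 — point force P=17 kN at a=1 m (b=L-a=3):
  θ_1 = -Px(2a-x)/(2EI)  [x≤a] = -17·(4/5)·(2·1-(4/5))/(2·2000) = -51/12500 rad
Load 2 — uniform load w=2 kN/m over full span:
  θ_2 = -wx(x²-3Lx+3L²)/(6EI) = -2·(4/5)·((4/5)²-3·4·(4/5)+3·4²)/(6·2000) = -244/46875 rad
Superposition: θ = Σ θ_i = -1741/187500 rad ≈ -0.009285 rad

θ(4/5) = -1741/187500 rad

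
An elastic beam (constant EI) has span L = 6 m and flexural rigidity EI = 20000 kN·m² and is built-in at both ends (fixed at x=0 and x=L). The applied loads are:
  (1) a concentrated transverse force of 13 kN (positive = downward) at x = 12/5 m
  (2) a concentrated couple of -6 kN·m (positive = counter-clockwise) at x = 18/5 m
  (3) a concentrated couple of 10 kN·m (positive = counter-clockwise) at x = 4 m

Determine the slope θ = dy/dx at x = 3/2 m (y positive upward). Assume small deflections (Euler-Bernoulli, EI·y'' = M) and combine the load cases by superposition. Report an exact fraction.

Load 1 — point force P=13 kN at a=12/5 m (b=L-a=18/5):
  θ_1 = -Pb²x(2aL-(3a+b)x)/(2L³EI)  [x≤a] = -13·(18/5)²·(3/2)·(2·(12/5)·6-(3·(12/5)+(18/5))·(3/2))/(2·6³·20000) = -7371/20000000 rad
Load 2 — applied couple M₀=-6 kN·m at a=18/5 m (b=L-a=12/5):
  θ_2 = (R_Ax²/2 - M_Ax)/EI  [x≤a] with R_A=-36/25, M_A=-48/25 = ((-36/25)·(3/2)²/2 - (-48/25)·(3/2))/20000 = 63/1000000 rad
Load 3 — applied couple M₀=10 kN·m at a=4 m (b=L-a=2):
  θ_3 = (R_Ax²/2 - M_Ax)/EI  [x≤a] with R_A=20/9, M_A=10/3 = ((20/9)·(3/2)²/2 - (10/3)·(3/2))/20000 = -1/8000 rad
Superposition: θ = Σ θ_i = -8611/20000000 rad ≈ -0.000431 rad

θ(3/2) = -8611/20000000 rad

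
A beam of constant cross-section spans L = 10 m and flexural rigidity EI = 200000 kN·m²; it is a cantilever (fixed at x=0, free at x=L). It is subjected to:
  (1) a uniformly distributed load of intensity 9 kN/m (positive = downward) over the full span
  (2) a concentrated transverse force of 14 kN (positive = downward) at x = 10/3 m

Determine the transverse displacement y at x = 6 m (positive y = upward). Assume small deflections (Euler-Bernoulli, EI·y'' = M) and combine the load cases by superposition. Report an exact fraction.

Load 1 — uniform load w=9 kN/m over full span:
  y_1 = -wx²(x²-4Lx+6L²)/(24EI) = -9·6²·(6²-4·10·6+6·10²)/(24·200000) = -2673/100000 m
Load 2 — point force P=14 kN at a=10/3 m (b=L-a=20/3):
  y_2 = -Pa²(3x-a)/(6EI)  [x>a] = -14·(10/3)²·(3·6-(10/3))/(6·200000) = -77/40500 m
Superposition: y = Σ y_i = -231913/8100000 m ≈ -0.028631 m

y(6) = -231913/8100000 m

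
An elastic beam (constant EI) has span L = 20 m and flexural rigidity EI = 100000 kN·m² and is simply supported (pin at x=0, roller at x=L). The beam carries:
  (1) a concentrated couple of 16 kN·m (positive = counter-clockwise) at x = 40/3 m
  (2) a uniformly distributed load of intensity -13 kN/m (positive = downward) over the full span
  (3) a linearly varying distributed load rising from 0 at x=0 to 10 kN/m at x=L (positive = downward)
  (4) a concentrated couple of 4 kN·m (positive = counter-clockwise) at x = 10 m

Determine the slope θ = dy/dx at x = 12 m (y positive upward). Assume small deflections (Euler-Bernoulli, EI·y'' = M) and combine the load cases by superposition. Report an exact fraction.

θ(12) = -3803/450000 rad

Load 1 — applied couple M₀=16 kN·m at a=40/3 m (b=L-a=20/3):
  θ_1 = (M₀x²/(2L)+C₁)/EI  [x≤a] with C₁=M₀(3b²-L²)/(6L)=-320/9 = (16·12²/(2·20)+(-320/9))/100000 = 31/140625 rad
Load 2 — uniform load w=-13 kN/m over full span:
  θ_2 = -w(L³-6Lx²+4x³)/(24EI) = -(-13)·(20³-6·20·12²+4·12³)/(24·100000) = -481/37500 rad
Load 3 — triangular load w₀=10 kN/m (0→w₀ over full span):
  θ_3 = -w₀(7L⁴-30L²x²+15x⁴)/(360LEI) = -10·(7·20⁴-30·20²·12²+15·12⁴)/(360·20·100000) = 116/28125 rad
Load 4 — applied couple M₀=4 kN·m at a=10 m (b=L-a=10):
  θ_4 = (M₀x²/(2L)-M₀(x-a)+C₁)/EI  [x>a] with C₁=M₀(3b²-L²)/(6L)=-10/3 = (4·12²/(2·20)-4·(12-10)+(-10/3))/100000 = 23/750000 rad
Superposition: θ = Σ θ_i = -3803/450000 rad ≈ -0.008451 rad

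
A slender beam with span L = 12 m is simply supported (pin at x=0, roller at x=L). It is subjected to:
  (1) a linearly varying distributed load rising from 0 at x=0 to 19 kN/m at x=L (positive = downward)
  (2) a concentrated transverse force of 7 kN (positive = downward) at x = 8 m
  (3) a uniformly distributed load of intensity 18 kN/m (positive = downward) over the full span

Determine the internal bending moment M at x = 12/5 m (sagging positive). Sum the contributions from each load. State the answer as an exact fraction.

M(12/5) = 37564/125 kN·m

Load 1 — triangular load w₀=19 kN/m (0→w₀ over full span):
  M_1 = w₀Lx/6 - w₀x³/(6L) = 19·12·(12/5)/6 - 19·(12/5)³/(6·12) = 10944/125 kN·m
Load 2 — point force P=7 kN at a=8 m (b=L-a=4):
  M_2 = Pbx/L  [x≤a] = 7·4·(12/5)/12 = 28/5 kN·m
Load 3 — uniform load w=18 kN/m over full span:
  M_3 = wx(L-x)/2 = 18·(12/5)·(12-(12/5))/2 = 5184/25 kN·m
Superposition: M = Σ M_i = 37564/125 kN·m ≈ 300.512000 kN·m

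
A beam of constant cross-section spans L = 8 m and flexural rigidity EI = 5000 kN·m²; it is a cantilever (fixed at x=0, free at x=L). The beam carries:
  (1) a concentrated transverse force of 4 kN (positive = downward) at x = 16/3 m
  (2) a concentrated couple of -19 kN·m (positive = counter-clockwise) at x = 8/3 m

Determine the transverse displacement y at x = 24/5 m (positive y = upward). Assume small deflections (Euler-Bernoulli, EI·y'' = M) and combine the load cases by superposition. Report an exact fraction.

Load 1 — point force P=4 kN at a=16/3 m (b=L-a=8/3):
  y_1 = -Px²(3a-x)/(6EI)  [x≤a] = -4·(24/5)²·(3·(16/3)-(24/5))/(6·5000) = -2688/78125 m
Load 2 — applied couple M₀=-19 kN·m at a=8/3 m (b=L-a=16/3):
  y_2 = M₀a(2x-a)/(2EI)  [x>a] = (-19)·(8/3)·(2·(24/5)-(8/3))/(2·5000) = -988/28125 m
Superposition: y = Σ y_i = -48892/703125 m ≈ -0.069535 m

y(24/5) = -48892/703125 m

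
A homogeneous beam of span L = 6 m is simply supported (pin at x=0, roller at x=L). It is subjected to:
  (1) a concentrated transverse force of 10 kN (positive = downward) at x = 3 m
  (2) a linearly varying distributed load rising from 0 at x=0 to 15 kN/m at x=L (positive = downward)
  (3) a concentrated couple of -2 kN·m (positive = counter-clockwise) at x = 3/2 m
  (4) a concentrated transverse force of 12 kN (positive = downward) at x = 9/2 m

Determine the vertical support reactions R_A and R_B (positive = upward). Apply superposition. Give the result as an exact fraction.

R_A = 68/3 kN, R_B = 133/3 kN

Load 1 — point force P=10 kN at a=3 m (b=L-a=3):
  R_A = Pb/L = 10·3/6 = 5 kN
  R_B = Pa/L = 10·3/6 = 5 kN
Load 2 — triangular load w₀=15 kN/m (0→w₀ over full span):
  R_A = w₀L/6 = 15·6/6 = 15 kN
  R_B = w₀L/3 = 15·6/3 = 30 kN
Load 3 — applied couple M₀=-2 kN·m at a=3/2 m (b=L-a=9/2):
  R_A = M₀/L = (-2)/6 = -1/3 kN
  R_B = -M₀/L = -(-2)/6 = 1/3 kN
Load 4 — point force P=12 kN at a=9/2 m (b=L-a=3/2):
  R_A = Pb/L = 12·(3/2)/6 = 3 kN
  R_B = Pa/L = 12·(9/2)/6 = 9 kN
Superposition: R_A = 68/3 kN, R_B = 133/3 kN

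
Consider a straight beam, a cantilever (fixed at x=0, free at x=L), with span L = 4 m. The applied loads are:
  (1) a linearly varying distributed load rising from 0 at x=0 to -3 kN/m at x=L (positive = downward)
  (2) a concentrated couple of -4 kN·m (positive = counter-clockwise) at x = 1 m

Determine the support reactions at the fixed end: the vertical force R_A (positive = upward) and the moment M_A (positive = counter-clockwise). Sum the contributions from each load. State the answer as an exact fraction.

R_A = -6 kN, M_A = -12 kN·m

Load 1 — triangular load w₀=-3 kN/m (0→w₀ over full span):
  R_A = w₀L/2 = (-3)·4/2 = -6 kN
  M_A = w₀L²/3 = (-3)·4²/3 = -16 kN·m
Load 2 — applied couple M₀=-4 kN·m at a=1 m (b=L-a=3):
  R_A = 0 kN
  M_A = -M₀ = -(-4) = 4 kN·m
Superposition: R_A = -6 kN, M_A = -12 kN·m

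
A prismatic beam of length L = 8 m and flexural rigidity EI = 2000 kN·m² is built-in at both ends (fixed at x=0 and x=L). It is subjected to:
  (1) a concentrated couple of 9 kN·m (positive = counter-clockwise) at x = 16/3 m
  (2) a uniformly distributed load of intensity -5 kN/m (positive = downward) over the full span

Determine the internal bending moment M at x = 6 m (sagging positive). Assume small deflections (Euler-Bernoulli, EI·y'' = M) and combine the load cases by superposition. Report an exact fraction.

M(6) = -19/3 kN·m

Load 1 — applied couple M₀=9 kN·m at a=16/3 m (b=L-a=8/3):
  M_1 = R_Ax - M_A - M₀  [x>a] with R_A=3/2, M_A=3 = (3/2)·6 - 3 - 9 = -3 kN·m
Load 2 — uniform load w=-5 kN/m over full span:
  M_2 = wLx/2 - wL²/12 - wx²/2 = (-5)·8·6/2 - (-5)·8²/12 - (-5)·6²/2 = -10/3 kN·m
Superposition: M = Σ M_i = -19/3 kN·m ≈ -6.333333 kN·m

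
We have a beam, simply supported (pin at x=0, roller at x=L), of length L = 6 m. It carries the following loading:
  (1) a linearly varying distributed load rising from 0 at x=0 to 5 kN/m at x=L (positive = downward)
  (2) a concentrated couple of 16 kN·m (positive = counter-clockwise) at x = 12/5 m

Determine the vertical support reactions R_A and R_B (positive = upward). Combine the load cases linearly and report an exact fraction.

Load 1 — triangular load w₀=5 kN/m (0→w₀ over full span):
  R_A = w₀L/6 = 5·6/6 = 5 kN
  R_B = w₀L/3 = 5·6/3 = 10 kN
Load 2 — applied couple M₀=16 kN·m at a=12/5 m (b=L-a=18/5):
  R_A = M₀/L = 16/6 = 8/3 kN
  R_B = -M₀/L = -16/6 = -8/3 kN
Superposition: R_A = 23/3 kN, R_B = 22/3 kN

R_A = 23/3 kN, R_B = 22/3 kN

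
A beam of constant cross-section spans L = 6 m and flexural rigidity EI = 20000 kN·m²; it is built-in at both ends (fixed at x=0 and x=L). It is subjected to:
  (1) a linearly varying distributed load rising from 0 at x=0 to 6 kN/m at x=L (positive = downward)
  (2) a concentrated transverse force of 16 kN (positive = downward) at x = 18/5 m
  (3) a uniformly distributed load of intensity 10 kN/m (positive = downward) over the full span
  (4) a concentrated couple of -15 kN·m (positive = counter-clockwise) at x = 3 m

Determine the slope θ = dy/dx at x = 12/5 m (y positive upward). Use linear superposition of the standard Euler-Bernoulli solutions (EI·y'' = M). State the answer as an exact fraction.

Load 1 — triangular load w₀=6 kN/m (0→w₀ over full span):
  θ_1 = -w₀(2x(L-x)(L-2x)(x+2L)+x²(L-x)²)/(120LEI) = -6·(2·(12/5)·(6-(12/5))·(6-2·(12/5))·((12/5)+2·6)+(12/5)²·(6-(12/5))²)/(120·6·20000) = -243/1562500 rad
Load 2 — point force P=16 kN at a=18/5 m (b=L-a=12/5):
  θ_2 = -Pb²x(2aL-(3a+b)x)/(2L³EI)  [x≤a] = -16·(12/5)²·(12/5)·(2·(18/5)·6-(3·(18/5)+(12/5))·(12/5))/(2·6³·20000) = -576/1953125 rad
Load 3 — uniform load w=10 kN/m over full span:
  θ_3 = -wx(L-x)(L-2x)/(12EI) = -10·(12/5)·(6-(12/5))·(6-2·(12/5))/(12·20000) = -27/62500 rad
Load 4 — applied couple M₀=-15 kN·m at a=3 m (b=L-a=3):
  θ_4 = (R_Ax²/2 - M_Ax)/EI  [x≤a] with R_A=-15/4, M_A=-15/4 = ((-15/4)·(12/5)²/2 - (-15/4)·(12/5))/20000 = -9/100000 rad
Superposition: θ = Σ θ_i = -60777/62500000 rad ≈ -0.000972 rad

θ(12/5) = -60777/62500000 rad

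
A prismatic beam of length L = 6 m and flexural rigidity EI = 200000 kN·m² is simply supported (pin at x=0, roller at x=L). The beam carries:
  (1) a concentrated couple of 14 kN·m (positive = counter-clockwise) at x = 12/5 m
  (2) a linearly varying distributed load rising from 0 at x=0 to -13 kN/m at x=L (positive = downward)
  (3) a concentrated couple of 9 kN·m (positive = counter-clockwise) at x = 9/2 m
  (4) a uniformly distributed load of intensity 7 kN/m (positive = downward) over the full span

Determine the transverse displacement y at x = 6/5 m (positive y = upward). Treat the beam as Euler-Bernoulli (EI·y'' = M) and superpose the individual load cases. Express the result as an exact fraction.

Load 1 — applied couple M₀=14 kN·m at a=12/5 m (b=L-a=18/5):
  y_1 = (M₀x³/(6L)+C₁x)/EI  [x≤a] with C₁=M₀(3b²-L²)/(6L)=28/25 = (14·(6/5)³/(6·6)+(28/25)·(6/5))/200000 = 63/6250000 m
Load 2 — triangular load w₀=-13 kN/m (0→w₀ over full span):
  y_2 = -w₀x(7L⁴-10L²x²+3x⁴)/(360LEI) = -(-13)·(6/5)·(7·6⁴-10·6²·(6/5)²+3·(6/5)⁴)/(360·6·200000) = 15093/48828125 m
Load 3 — applied couple M₀=9 kN·m at a=9/2 m (b=L-a=3/2):
  y_3 = (M₀x³/(6L)+C₁x)/EI  [x≤a] with C₁=M₀(3b²-L²)/(6L)=-117/16 = (9·(6/5)³/(6·6)+(-117/16)·(6/5))/200000 = -8343/200000000 m
Load 4 — uniform load w=7 kN/m over full span:
  y_4 = -wx(L³-2Lx²+x³)/(24EI) = -7·(6/5)·(6³-2·6·(6/5)²+(6/5)³)/(24·200000) = -5481/15625000 m
Superposition: y = Σ y_i = -1832859/25000000000 m ≈ -0.000073 m

y(6/5) = -1832859/25000000000 m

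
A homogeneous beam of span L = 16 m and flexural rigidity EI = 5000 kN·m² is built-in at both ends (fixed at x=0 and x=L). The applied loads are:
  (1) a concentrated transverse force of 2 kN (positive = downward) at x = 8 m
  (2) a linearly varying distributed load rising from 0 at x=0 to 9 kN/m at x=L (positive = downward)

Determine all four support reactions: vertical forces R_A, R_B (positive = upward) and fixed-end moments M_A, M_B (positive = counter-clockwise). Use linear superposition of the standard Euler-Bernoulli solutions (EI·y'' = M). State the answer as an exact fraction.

Load 1 — point force P=2 kN at a=8 m (b=L-a=8):
  R_A = Pb²(3a+b)/L³ = 2·8²·(3·8+8)/16³ = 1 kN
  M_A = Pab²/L² = 2·8·8²/16² = 4 kN·m
  R_B = Pa²(a+3b)/L³ = 2·8²·(8+3·8)/16³ = 1 kN
  M_B = -Pa²b/L² = -2·8²·8/16² = -4 kN·m
Load 2 — triangular load w₀=9 kN/m (0→w₀ over full span):
  R_A = 3w₀L/20 = 3·9·16/20 = 108/5 kN
  M_A = w₀L²/30 = 9·16²/30 = 384/5 kN·m
  R_B = 7w₀L/20 = 7·9·16/20 = 252/5 kN
  M_B = -w₀L²/20 = -9·16²/20 = -576/5 kN·m
Superposition: R_A = 113/5 kN, M_A = 404/5 kN·m, R_B = 257/5 kN, M_B = -596/5 kN·m

R_A = 113/5 kN, M_A = 404/5 kN·m, R_B = 257/5 kN, M_B = -596/5 kN·m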